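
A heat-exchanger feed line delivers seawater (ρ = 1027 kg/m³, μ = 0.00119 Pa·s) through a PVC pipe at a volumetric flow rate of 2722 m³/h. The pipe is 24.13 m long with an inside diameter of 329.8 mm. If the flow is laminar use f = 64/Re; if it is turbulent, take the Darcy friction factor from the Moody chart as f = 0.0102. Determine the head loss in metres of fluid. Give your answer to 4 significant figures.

h_f ≈ 2.980 m

Q = 2722 m³/h = 2722/3600 = 0.7561 m³/s.
Cross-sectional area A = πD²/4 = π(0.3298)²/4 = 0.08543 m²; mean velocity V = Q/A = 0.7561/0.08543 = 8.851 m/s.
Reynolds number Re = ρVD/μ = 1027 · 8.851 · 0.3298 / 0.00119 = 2.519e+06.
Re > 4000 → turbulent; use the Moody-chart value f = 0.0102.
Darcy-Weisbach: ΔP = f(L/D)(ρV²/2) = 0.0102·(24.13/0.3298)·(1027·8.851²/2) = 0.0102·73.17·4.023e+04 = 3.002e+04 Pa.
Head loss h_f = ΔP/(ρg) = 3.002e+04/(1027·9.81) = 2.980 m.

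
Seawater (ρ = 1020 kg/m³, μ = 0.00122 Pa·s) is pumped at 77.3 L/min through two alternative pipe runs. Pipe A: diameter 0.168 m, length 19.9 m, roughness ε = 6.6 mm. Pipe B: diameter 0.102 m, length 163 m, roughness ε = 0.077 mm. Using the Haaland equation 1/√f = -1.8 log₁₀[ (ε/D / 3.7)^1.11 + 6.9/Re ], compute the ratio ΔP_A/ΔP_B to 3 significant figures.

ΔP_A/ΔP_B ≈ 0.0230

Pipe A: V = Q/A = 0.001288/0.02217 = 0.05812 m/s; Re = 8163; ε/D = 0.0393; Haaland → f = 0.06755; ΔP_A = f(L/D)(ρV²/2) = 13.78 Pa.
Pipe B: V = Q/A = 0.001288/0.008171 = 0.1577 m/s; Re = 1.345e+04; ε/D = 0.000755; Haaland → f = 0.02964; ΔP_B = f(L/D)(ρV²/2) = 600.6 Pa.
ΔP_A/ΔP_B = 13.78/600.6 = 0.0230.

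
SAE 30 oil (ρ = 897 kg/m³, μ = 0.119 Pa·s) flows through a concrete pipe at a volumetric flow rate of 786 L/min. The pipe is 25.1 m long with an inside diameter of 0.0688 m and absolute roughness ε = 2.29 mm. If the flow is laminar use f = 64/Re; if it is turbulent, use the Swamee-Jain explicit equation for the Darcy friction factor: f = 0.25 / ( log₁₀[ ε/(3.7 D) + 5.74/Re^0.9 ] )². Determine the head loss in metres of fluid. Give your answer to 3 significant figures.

h_f ≈ 8.09 m

Q = 786 L/min = 786/60000 = 0.0131 m³/s.
Cross-sectional area A = πD²/4 = π(0.0688)²/4 = 0.003718 m²; mean velocity V = Q/A = 0.0131/0.003718 = 3.524 m/s.
Reynolds number Re = ρVD/μ = 897 · 3.524 · 0.0688 / 0.119 = 1827.
Re < 2300 → laminar flow, so f = 64/Re = 64/1827 = 0.03502 (the turbulent correlation is not needed).
Darcy-Weisbach: ΔP = f(L/D)(ρV²/2) = 0.03502·(25.1/0.0688)·(897·3.524²/2) = 0.03502·364.8·5569 = 7.115e+04 Pa.
Head loss h_f = ΔP/(ρg) = 7.115e+04/(897·9.81) = 8.09 m.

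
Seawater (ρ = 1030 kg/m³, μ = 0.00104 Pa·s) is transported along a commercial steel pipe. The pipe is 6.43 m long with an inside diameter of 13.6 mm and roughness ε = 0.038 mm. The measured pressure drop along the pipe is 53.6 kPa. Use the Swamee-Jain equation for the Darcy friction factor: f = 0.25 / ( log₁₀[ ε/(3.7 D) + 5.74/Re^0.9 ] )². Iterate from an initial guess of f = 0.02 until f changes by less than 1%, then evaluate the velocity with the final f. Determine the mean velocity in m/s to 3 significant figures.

Rearranging Darcy-Weisbach: V = √(2·ΔP·D/(f·L·ρ)). With ε/D = 3.8e-05/0.0136 = 0.00279, iterate starting from f = 0.02:
  f = 0.02 → V = √(2·5.36e+04·0.0136/(0.02·6.43·1030)) = 3.318 m/s; Re = ρVD/μ = 4.469e+04; f → 0.02879
  f = 0.02879 → V = 2.765 m/s; Re = 3.725e+04; f → 0.02928
  f = 0.02928 → V = 2.742 m/s; Re = 3.693e+04; f → 0.0293
Converged (Δf/f < 1%). With the final f = 0.0293: V = √(2·5.36e+04·0.0136/(0.0293·6.43·1030)) = 2.741 m/s.

V ≈ 2.74 m/s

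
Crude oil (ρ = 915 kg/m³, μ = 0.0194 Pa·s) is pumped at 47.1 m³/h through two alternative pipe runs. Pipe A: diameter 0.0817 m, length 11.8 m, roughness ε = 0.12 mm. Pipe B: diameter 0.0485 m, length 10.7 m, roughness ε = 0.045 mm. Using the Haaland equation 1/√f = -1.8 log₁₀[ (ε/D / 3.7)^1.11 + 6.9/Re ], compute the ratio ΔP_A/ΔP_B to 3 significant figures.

ΔP_A/ΔP_B ≈ 0.0938

Pipe A: V = Q/A = 0.01308/0.005242 = 2.496 m/s; Re = 9617; ε/D = 0.00147; Haaland → f = 0.03311; ΔP_A = f(L/D)(ρV²/2) = 1.363e+04 Pa.
Pipe B: V = Q/A = 0.01308/0.001847 = 7.082 m/s; Re = 1.62e+04; ε/D = 0.000928; Haaland → f = 0.02872; ΔP_B = f(L/D)(ρV²/2) = 1.454e+05 Pa.
ΔP_A/ΔP_B = 1.363e+04/1.454e+05 = 0.0938.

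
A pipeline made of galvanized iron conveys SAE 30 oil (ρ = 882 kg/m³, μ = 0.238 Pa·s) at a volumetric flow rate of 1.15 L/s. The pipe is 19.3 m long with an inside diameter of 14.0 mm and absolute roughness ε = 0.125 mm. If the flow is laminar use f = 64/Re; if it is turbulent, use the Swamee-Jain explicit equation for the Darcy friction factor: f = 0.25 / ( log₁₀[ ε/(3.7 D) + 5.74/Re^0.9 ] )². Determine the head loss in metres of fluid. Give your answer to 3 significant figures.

h_f ≈ 648 m

Q = 1.15 L/s = 1.15/1000 = 0.00115 m³/s.
Cross-sectional area A = πD²/4 = π(0.014)²/4 = 0.0001539 m²; mean velocity V = Q/A = 0.00115/0.0001539 = 7.471 m/s.
Reynolds number Re = ρVD/μ = 882 · 7.471 · 0.014 / 0.238 = 387.6.
Re < 2300 → laminar flow, so f = 64/Re = 64/387.6 = 0.1651 (the turbulent correlation is not needed).
Darcy-Weisbach: ΔP = f(L/D)(ρV²/2) = 0.1651·(19.3/0.014)·(882·7.471²/2) = 0.1651·1379·2.461e+04 = 5.602e+06 Pa.
Head loss h_f = ΔP/(ρg) = 5.602e+06/(882·9.81) = 648 m.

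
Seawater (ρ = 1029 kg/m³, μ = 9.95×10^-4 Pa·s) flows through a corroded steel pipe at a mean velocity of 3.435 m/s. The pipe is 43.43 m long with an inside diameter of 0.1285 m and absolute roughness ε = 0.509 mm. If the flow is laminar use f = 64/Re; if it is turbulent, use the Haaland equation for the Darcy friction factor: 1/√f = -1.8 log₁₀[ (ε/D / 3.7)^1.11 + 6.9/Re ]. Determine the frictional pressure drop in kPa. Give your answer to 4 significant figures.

Reynolds number Re = ρVD/μ = 1029 · 3.435 · 0.1285 / 0.000995 = 4.565e+05.
Re > 4000 → turbulent. Relative roughness ε/D = 0.000509/0.1285 = 0.00396. Haaland: 1/√f = -1.8 log₁₀[(0.00396/3.7)^1.11 + 6.9/4.565e+05] = -1.8 log₁₀[0.000505 + 1.51e-05] = 5.912, so f = 0.02861.
Darcy-Weisbach: ΔP = f(L/D)(ρV²/2) = 0.02861·(43.43/0.1285)·(1029·3.435²/2) = 0.02861·338·6071 = 5.871e+04 Pa.
ΔP = 5.871e+04 Pa = 58.71 kPa.

ΔP ≈ 58.71 kPa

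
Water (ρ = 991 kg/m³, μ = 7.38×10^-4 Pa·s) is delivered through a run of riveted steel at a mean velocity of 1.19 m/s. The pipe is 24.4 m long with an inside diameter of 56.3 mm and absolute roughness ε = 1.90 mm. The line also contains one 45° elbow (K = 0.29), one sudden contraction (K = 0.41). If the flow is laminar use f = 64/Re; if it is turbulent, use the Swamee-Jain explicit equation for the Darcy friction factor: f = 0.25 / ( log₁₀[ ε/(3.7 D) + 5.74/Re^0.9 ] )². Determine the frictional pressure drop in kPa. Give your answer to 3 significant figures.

Reynolds number Re = ρVD/μ = 991 · 1.19 · 0.0563 / 0.000738 = 8.996e+04.
Re > 4000 → turbulent. Relative roughness ε/D = 0.0019/0.0563 = 0.0337. Swamee-Jain: f = 0.25/(log₁₀[0.0337/3.7 + 5.74/8.996e+04^0.9])² = 0.25/(log₁₀[0.00912 + 0.0002])² = 0.25/(-2.031)² = 0.06063.
Total minor-loss coefficient ΣK = 1·0.29 + 1·0.41 = 0.7.
ΔP = [f·L/D + ΣK]·(ρV²/2) = [0.06063·24.4/0.0563 + 0.7]·(991·1.19²/2) = [26.28 + 0.7]·701.7 = 1.893e+04 Pa.
ΔP = 1.893e+04 Pa = 18.9 kPa.

ΔP ≈ 18.9 kPa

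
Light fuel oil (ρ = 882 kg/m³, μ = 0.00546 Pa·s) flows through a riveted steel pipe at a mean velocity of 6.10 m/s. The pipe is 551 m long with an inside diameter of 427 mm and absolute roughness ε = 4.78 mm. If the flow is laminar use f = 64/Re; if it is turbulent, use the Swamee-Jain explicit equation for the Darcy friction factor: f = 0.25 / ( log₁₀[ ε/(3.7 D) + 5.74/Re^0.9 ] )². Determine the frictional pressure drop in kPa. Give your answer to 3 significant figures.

ΔP ≈ 839 kPa

Reynolds number Re = ρVD/μ = 882 · 6.1 · 0.427 / 0.00546 = 4.208e+05.
Re > 4000 → turbulent. Relative roughness ε/D = 0.00478/0.427 = 0.0112. Swamee-Jain: f = 0.25/(log₁₀[0.0112/3.7 + 5.74/4.208e+05^0.9])² = 0.25/(log₁₀[0.00303 + 4.98e-05])² = 0.25/(-2.512)² = 0.03962.
Darcy-Weisbach: ΔP = f(L/D)(ρV²/2) = 0.03962·(551/0.427)·(882·6.1²/2) = 0.03962·1290·1.641e+04 = 8.389e+05 Pa.
ΔP = 8.389e+05 Pa = 839 kPa.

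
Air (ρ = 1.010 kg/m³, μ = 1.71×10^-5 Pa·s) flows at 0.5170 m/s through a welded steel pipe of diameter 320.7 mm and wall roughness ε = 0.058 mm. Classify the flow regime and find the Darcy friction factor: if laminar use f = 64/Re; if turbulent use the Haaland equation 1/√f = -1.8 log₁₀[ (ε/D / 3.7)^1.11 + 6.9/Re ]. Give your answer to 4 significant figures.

f ≈ 0.03126

Re = ρVD/μ = 1.01·0.517·0.3207/1.71e-05 = 9793.
Re > 4000 → turbulent. ε/D = 5.8e-05/0.3207 = 0.000181; Haaland: 1/√f = -1.8 log₁₀[1.64e-05 + 0.000705] = 5.656, so f = 0.03126.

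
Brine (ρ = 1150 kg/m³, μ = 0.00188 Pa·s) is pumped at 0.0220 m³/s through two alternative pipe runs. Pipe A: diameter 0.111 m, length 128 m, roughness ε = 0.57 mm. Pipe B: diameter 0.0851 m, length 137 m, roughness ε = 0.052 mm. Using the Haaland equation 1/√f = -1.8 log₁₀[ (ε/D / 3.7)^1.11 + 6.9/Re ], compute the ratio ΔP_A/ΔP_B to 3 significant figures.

Pipe A: V = Q/A = 0.022/0.009677 = 2.273 m/s; Re = 1.544e+05; ε/D = 0.00514; Haaland → f = 0.03122; ΔP_A = f(L/D)(ρV²/2) = 1.07e+05 Pa.
Pipe B: V = Q/A = 0.022/0.005688 = 3.868 m/s; Re = 2.013e+05; ε/D = 0.000611; Haaland → f = 0.01919; ΔP_B = f(L/D)(ρV²/2) = 2.658e+05 Pa.
ΔP_A/ΔP_B = 1.07e+05/2.658e+05 = 0.403.

ΔP_A/ΔP_B ≈ 0.403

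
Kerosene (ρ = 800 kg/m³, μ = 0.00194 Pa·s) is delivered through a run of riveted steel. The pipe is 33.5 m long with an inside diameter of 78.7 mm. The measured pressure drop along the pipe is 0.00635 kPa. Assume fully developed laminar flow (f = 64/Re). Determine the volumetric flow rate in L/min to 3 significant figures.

Q ≈ 5.52 L/min

For laminar flow, f = 64/Re with Re = ρVD/μ, so Darcy-Weisbach reduces to ΔP = 32μLV/D². Solving for V: V = ΔP·D²/(32μL) = 6.35·(0.0787)²/(32·0.00194·33.5) = 0.01891 m/s.
Check: Re = ρVD/μ = 800·0.01891·0.0787/0.00194 = 613.7 < 2300, so the laminar assumption holds.
Q = V·A = 0.01891·(π/4·0.0787²) = 9.2e-05 m³/s = 5.52 L/min.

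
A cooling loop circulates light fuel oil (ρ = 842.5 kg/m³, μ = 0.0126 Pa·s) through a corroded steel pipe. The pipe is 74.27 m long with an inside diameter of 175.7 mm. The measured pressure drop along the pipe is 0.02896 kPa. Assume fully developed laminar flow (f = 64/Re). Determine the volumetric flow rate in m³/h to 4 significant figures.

Q ≈ 2.606 m³/h

For laminar flow, f = 64/Re with Re = ρVD/μ, so Darcy-Weisbach reduces to ΔP = 32μLV/D². Solving for V: V = ΔP·D²/(32μL) = 28.96·(0.1757)²/(32·0.0126·74.27) = 0.02985 m/s.
Check: Re = ρVD/μ = 842.5·0.02985·0.1757/0.0126 = 350.7 < 2300, so the laminar assumption holds.
Q = V·A = 0.02985·(π/4·0.1757²) = 0.0007238 m³/s = 2.606 m³/h.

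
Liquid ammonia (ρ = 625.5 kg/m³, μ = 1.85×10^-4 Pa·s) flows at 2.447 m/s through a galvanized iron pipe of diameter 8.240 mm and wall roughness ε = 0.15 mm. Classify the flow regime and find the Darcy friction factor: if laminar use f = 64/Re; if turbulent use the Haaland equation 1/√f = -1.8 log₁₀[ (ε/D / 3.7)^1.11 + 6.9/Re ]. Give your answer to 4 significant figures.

Re = ρVD/μ = 625.5·2.447·0.00824/0.000185 = 6.817e+04.
Re > 4000 → turbulent. ε/D = 0.00015/0.00824 = 0.0182; Haaland: 1/√f = -1.8 log₁₀[0.00274 + 0.000101] = 4.583, so f = 0.04761.

f ≈ 0.04761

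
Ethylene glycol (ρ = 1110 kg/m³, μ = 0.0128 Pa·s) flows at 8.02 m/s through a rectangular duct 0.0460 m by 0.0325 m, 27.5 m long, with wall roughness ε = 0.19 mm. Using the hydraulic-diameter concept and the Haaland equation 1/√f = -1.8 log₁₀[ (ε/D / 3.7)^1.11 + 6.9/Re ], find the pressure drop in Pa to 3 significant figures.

Hydraulic diameter D_h = 4A/P = 4·(0.046·0.0325)/(2·(0.046+0.0325)) = 0.00598/0.157 = 0.03809 m.
Re = ρVD_h/μ = 1110·8.02·0.03809/0.0128 = 2.649e+04.
ε/D_h = 0.00019/0.03809 = 0.00499; Haaland gives 1/√f = -1.8 log₁₀[0.000652+0.00026] = 5.472, so f = 0.0334.
ΔP = f(L/D_h)(ρV²/2) = 0.0334·27.5/0.03809·3.57e+04 = 8.608e+05 Pa.

ΔP ≈ 861000 Pa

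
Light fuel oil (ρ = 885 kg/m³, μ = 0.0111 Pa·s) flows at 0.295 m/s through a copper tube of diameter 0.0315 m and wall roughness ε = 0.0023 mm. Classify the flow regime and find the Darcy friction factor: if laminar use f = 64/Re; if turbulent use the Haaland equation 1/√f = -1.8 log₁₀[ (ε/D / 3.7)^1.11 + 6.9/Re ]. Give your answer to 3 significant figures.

f ≈ 0.0864

Re = ρVD/μ = 885·0.295·0.0315/0.0111 = 740.9.
Re < 2300 → laminar, so f = 64/Re = 0.08638 (roughness is irrelevant in laminar flow).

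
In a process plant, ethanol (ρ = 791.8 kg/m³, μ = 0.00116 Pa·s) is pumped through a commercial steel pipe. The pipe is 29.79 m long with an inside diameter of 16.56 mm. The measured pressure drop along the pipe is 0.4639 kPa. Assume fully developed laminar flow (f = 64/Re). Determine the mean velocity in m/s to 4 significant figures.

V ≈ 0.1150 m/s

For laminar flow, f = 64/Re with Re = ρVD/μ, so Darcy-Weisbach reduces to ΔP = 32μLV/D². Solving for V: V = ΔP·D²/(32μL) = 463.9·(0.01656)²/(32·0.00116·29.79) = 0.115 m/s.
Check: Re = ρVD/μ = 791.8·0.115·0.01656/0.00116 = 1300 < 2300, so the laminar assumption holds.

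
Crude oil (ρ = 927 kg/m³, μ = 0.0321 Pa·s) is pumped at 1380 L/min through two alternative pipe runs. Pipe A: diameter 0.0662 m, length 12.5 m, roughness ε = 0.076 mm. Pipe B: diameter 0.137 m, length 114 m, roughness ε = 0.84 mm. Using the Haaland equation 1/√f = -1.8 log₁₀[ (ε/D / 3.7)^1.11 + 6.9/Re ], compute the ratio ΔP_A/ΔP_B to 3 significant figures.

Pipe A: V = Q/A = 0.023/0.003442 = 6.682 m/s; Re = 1.277e+04; ε/D = 0.00115; Haaland → f = 0.03061; ΔP_A = f(L/D)(ρV²/2) = 1.196e+05 Pa.
Pipe B: V = Q/A = 0.023/0.01474 = 1.56 m/s; Re = 6173; ε/D = 0.00613; Haaland → f = 0.04194; ΔP_B = f(L/D)(ρV²/2) = 3.938e+04 Pa.
ΔP_A/ΔP_B = 1.196e+05/3.938e+04 = 3.04.

ΔP_A/ΔP_B ≈ 3.04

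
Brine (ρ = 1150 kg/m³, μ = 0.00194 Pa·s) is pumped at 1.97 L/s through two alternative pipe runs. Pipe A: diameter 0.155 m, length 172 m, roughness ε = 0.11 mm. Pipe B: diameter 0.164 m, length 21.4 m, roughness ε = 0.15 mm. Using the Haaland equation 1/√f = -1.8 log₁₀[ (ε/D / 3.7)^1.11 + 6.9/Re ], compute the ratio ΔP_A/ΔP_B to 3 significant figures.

Pipe A: V = Q/A = 0.00197/0.01887 = 0.1044 m/s; Re = 9593; ε/D = 0.00071; Haaland → f = 0.03211; ΔP_A = f(L/D)(ρV²/2) = 223.4 Pa.
Pipe B: V = Q/A = 0.00197/0.02112 = 0.09326 m/s; Re = 9066; ε/D = 0.000915; Haaland → f = 0.03285; ΔP_B = f(L/D)(ρV²/2) = 21.43 Pa.
ΔP_A/ΔP_B = 223.4/21.43 = 10.4.

ΔP_A/ΔP_B ≈ 10.4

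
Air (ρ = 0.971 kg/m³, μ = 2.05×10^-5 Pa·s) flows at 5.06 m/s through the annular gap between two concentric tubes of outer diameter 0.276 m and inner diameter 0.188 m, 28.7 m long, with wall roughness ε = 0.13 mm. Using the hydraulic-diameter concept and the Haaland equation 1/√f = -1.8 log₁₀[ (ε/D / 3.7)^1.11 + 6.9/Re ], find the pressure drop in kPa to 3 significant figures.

Hydraulic diameter D_h = 4A/P = D_o - D_i = 0.276 - 0.188 = 0.088 m.
Re = ρVD_h/μ = 0.971·5.06·0.088/2.05e-05 = 2.109e+04.
ε/D_h = 0.00013/0.088 = 0.00148; Haaland gives 1/√f = -1.8 log₁₀[0.000169+0.000327] = 5.948, so f = 0.02826.
ΔP = f(L/D_h)(ρV²/2) = 0.02826·28.7/0.088·12.43 = 114.6 Pa.
ΔP = 0.115 kPa.

ΔP ≈ 0.115 kPa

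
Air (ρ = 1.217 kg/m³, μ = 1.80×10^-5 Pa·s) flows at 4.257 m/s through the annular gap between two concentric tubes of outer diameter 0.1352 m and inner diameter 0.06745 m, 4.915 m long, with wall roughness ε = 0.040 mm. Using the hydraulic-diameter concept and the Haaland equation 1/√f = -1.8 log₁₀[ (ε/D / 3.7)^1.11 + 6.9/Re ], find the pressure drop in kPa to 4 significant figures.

Hydraulic diameter D_h = 4A/P = D_o - D_i = 0.1352 - 0.06745 = 0.06775 m.
Re = ρVD_h/μ = 1.217·4.257·0.06775/1.8e-05 = 1.95e+04.
ε/D_h = 4e-05/0.06775 = 0.00059; Haaland gives 1/√f = -1.8 log₁₀[6.1e-05+0.000354] = 6.088, so f = 0.02698.
ΔP = f(L/D_h)(ρV²/2) = 0.02698·4.915/0.06775·11.03 = 21.59 Pa.
ΔP = 0.02159 kPa.

ΔP ≈ 0.02159 kPa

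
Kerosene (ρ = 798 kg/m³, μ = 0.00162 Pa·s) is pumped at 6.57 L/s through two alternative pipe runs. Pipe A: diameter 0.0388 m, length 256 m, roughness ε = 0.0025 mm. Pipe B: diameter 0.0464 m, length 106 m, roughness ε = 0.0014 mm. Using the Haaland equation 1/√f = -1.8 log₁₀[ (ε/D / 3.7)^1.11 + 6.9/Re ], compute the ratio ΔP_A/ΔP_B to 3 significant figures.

Pipe A: V = Q/A = 0.00657/0.001182 = 5.557 m/s; Re = 1.062e+05; ε/D = 6.44e-05; Haaland → f = 0.01789; ΔP_A = f(L/D)(ρV²/2) = 1.454e+06 Pa.
Pipe B: V = Q/A = 0.00657/0.001691 = 3.885 m/s; Re = 8.881e+04; ε/D = 3.02e-05; Haaland → f = 0.01839; ΔP_B = f(L/D)(ρV²/2) = 2.53e+05 Pa.
ΔP_A/ΔP_B = 1.454e+06/2.53e+05 = 5.75.

ΔP_A/ΔP_B ≈ 5.75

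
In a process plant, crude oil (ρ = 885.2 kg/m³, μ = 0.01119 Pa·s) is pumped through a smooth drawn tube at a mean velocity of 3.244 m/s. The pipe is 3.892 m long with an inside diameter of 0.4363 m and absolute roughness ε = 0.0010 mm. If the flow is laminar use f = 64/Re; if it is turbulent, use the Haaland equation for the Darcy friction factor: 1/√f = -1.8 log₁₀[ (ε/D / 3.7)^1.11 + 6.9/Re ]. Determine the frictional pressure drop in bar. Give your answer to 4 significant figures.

ΔP ≈ 0.007238 bar

Reynolds number Re = ρVD/μ = 885.2 · 3.244 · 0.4363 / 0.0112 = 1.12e+05.
Re > 4000 → turbulent. Relative roughness ε/D = 1e-06/0.4363 = 2.29e-06. Haaland: 1/√f = -1.8 log₁₀[(2.29e-06/3.7)^1.11 + 6.9/1.12e+05] = -1.8 log₁₀[1.29e-07 + 6.16e-05] = 7.577, so f = 0.01742.
Darcy-Weisbach: ΔP = f(L/D)(ρV²/2) = 0.01742·(3.892/0.4363)·(885.2·3.244²/2) = 0.01742·8.92·4658 = 723.8 Pa.
ΔP = 723.8 Pa = 0.007238 bar.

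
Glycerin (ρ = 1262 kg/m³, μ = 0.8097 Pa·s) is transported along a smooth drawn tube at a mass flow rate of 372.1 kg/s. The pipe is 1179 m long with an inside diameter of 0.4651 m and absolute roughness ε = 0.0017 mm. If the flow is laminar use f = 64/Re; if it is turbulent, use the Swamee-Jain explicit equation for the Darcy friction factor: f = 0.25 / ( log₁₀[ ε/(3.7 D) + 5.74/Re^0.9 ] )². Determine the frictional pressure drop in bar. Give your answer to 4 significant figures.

ΔP ≈ 2.451 bar

A = πD²/4 = π(0.4651)²/4 = 0.1699 m²; mean velocity V = ṁ/(ρA) = 372.1/(1262 · 0.1699) = 1.735 m/s.
Reynolds number Re = ρVD/μ = 1262 · 1.735 · 0.4651 / 0.81 = 1258.
Re < 2300 → laminar flow, so f = 64/Re = 64/1258 = 0.05087 (the turbulent correlation is not needed).
Darcy-Weisbach: ΔP = f(L/D)(ρV²/2) = 0.05087·(1179/0.4651)·(1262·1.735²/2) = 0.05087·2535·1900 = 2.451e+05 Pa.
ΔP = 2.451e+05 Pa = 2.451 bar.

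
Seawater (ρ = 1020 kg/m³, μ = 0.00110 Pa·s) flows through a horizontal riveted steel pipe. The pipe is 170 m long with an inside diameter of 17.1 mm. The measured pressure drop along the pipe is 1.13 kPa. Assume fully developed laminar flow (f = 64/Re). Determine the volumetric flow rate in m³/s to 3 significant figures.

Q ≈ 1.27×10^-5 m³/s

For laminar flow, f = 64/Re with Re = ρVD/μ, so Darcy-Weisbach reduces to ΔP = 32μLV/D². Solving for V: V = ΔP·D²/(32μL) = 1130·(0.0171)²/(32·0.0011·170) = 0.05522 m/s.
Check: Re = ρVD/μ = 1020·0.05522·0.0171/0.0011 = 875.6 < 2300, so the laminar assumption holds.
Q = V·A = 0.05522·(π/4·0.0171²) = 1.268e-05 m³/s = 1.27×10^-5 m³/s.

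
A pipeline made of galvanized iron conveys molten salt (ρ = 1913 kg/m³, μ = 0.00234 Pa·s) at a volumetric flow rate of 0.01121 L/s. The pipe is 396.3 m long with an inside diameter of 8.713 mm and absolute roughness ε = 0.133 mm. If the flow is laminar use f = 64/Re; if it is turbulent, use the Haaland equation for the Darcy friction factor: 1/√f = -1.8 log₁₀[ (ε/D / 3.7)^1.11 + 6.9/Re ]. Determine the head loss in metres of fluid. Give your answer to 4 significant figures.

h_f ≈ 3.916 m

Q = 0.01121 L/s = 0.01121/1000 = 1.121e-05 m³/s.
Cross-sectional area A = πD²/4 = π(0.008713)²/4 = 5.962e-05 m²; mean velocity V = Q/A = 1.121e-05/5.962e-05 = 0.188 m/s.
Reynolds number Re = ρVD/μ = 1913 · 0.188 · 0.008713 / 0.00234 = 1339.
Re < 2300 → laminar flow, so f = 64/Re = 64/1339 = 0.04779 (the turbulent correlation is not needed).
Darcy-Weisbach: ΔP = f(L/D)(ρV²/2) = 0.04779·(396.3/0.008713)·(1913·0.188²/2) = 0.04779·4.548e+04·33.81 = 7.349e+04 Pa.
Head loss h_f = ΔP/(ρg) = 7.349e+04/(1913·9.81) = 3.916 m.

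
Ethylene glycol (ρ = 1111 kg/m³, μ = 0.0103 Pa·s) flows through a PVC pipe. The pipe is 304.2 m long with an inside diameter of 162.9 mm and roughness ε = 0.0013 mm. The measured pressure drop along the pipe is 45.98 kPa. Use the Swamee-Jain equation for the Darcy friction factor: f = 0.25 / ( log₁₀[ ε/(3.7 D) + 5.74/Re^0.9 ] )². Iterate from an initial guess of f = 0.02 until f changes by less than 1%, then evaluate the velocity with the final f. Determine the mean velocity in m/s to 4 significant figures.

Rearranging Darcy-Weisbach: V = √(2·ΔP·D/(f·L·ρ)). With ε/D = 1.3e-06/0.1629 = 7.98e-06, iterate starting from f = 0.02:
  f = 0.02 → V = √(2·4.598e+04·0.1629/(0.02·304.2·1111)) = 1.489 m/s; Re = ρVD/μ = 2.616e+04; f → 0.02418
  f = 0.02418 → V = 1.354 m/s; Re = 2.379e+04; f → 0.02475
  f = 0.02475 → V = 1.338 m/s; Re = 2.352e+04; f → 0.02482
Converged (Δf/f < 1%). With the final f = 0.02482: V = √(2·4.598e+04·0.1629/(0.02482·304.2·1111)) = 1.336 m/s.

V ≈ 1.336 m/s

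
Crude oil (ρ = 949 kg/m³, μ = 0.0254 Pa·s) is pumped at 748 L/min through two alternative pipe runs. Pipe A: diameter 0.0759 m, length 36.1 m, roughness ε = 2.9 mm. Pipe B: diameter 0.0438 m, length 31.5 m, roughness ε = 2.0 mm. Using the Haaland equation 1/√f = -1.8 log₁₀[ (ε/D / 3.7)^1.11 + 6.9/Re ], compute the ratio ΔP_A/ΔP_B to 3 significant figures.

Pipe A: V = Q/A = 0.01247/0.004525 = 2.755 m/s; Re = 7814; ε/D = 0.0382; Haaland → f = 0.06695; ΔP_A = f(L/D)(ρV²/2) = 1.147e+05 Pa.
Pipe B: V = Q/A = 0.01247/0.001507 = 8.274 m/s; Re = 1.354e+04; ε/D = 0.0457; Haaland → f = 0.07063; ΔP_B = f(L/D)(ρV²/2) = 1.65e+06 Pa.
ΔP_A/ΔP_B = 1.147e+05/1.65e+06 = 0.0695.

ΔP_A/ΔP_B ≈ 0.0695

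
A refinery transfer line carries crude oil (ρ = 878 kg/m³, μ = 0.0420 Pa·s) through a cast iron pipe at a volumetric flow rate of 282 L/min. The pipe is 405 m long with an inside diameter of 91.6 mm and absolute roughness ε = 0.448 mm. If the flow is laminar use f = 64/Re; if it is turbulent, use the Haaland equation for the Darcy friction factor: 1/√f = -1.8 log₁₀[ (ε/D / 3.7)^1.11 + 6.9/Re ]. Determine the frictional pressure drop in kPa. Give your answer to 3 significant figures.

ΔP ≈ 46.3 kPa

Q = 282 L/min = 282/60000 = 0.0047 m³/s.
Cross-sectional area A = πD²/4 = π(0.0916)²/4 = 0.00659 m²; mean velocity V = Q/A = 0.0047/0.00659 = 0.7132 m/s.
Reynolds number Re = ρVD/μ = 878 · 0.7132 · 0.0916 / 0.042 = 1366.
Re < 2300 → laminar flow, so f = 64/Re = 64/1366 = 0.04686 (the turbulent correlation is not needed).
Darcy-Weisbach: ΔP = f(L/D)(ρV²/2) = 0.04686·(405/0.0916)·(878·0.7132²/2) = 0.04686·4421·223.3 = 4.627e+04 Pa.
ΔP = 4.627e+04 Pa = 46.3 kPa.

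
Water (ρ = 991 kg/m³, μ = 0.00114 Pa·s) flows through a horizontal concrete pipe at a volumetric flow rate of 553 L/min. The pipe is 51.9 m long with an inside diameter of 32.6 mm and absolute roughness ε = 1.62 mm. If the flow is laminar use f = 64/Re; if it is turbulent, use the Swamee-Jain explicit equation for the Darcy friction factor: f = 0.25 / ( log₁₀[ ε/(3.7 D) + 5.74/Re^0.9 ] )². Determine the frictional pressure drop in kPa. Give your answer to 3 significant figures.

ΔP ≈ 6880 kPa

Q = 553 L/min = 553/60000 = 0.009217 m³/s.
Cross-sectional area A = πD²/4 = π(0.0326)²/4 = 0.0008347 m²; mean velocity V = Q/A = 0.009217/0.0008347 = 11.04 m/s.
Reynolds number Re = ρVD/μ = 991 · 11.04 · 0.0326 / 0.00114 = 3.129e+05.
Re > 4000 → turbulent. Relative roughness ε/D = 0.00162/0.0326 = 0.0497. Swamee-Jain: f = 0.25/(log₁₀[0.0497/3.7 + 5.74/3.129e+05^0.9])² = 0.25/(log₁₀[0.0134 + 6.5e-05])² = 0.25/(-1.87)² = 0.07151.
Darcy-Weisbach: ΔP = f(L/D)(ρV²/2) = 0.07151·(51.9/0.0326)·(991·11.04²/2) = 0.07151·1592·6.041e+04 = 6.878e+06 Pa.
ΔP = 6.878e+06 Pa = 6880 kPa.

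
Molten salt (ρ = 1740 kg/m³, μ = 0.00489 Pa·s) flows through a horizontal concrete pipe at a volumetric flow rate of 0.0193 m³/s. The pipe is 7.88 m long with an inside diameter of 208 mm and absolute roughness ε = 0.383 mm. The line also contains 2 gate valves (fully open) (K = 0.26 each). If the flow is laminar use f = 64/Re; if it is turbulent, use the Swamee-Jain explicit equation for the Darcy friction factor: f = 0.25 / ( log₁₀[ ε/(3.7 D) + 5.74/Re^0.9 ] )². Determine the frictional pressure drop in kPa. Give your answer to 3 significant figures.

ΔP ≈ 0.432 kPa

Cross-sectional area A = πD²/4 = π(0.208)²/4 = 0.03398 m²; mean velocity V = Q/A = 0.0193/0.03398 = 0.568 m/s.
Reynolds number Re = ρVD/μ = 1740 · 0.568 · 0.208 / 0.00489 = 4.204e+04.
Re > 4000 → turbulent. Relative roughness ε/D = 0.000383/0.208 = 0.00184. Swamee-Jain: f = 0.25/(log₁₀[0.00184/3.7 + 5.74/4.204e+04^0.9])² = 0.25/(log₁₀[0.000498 + 0.000396])² = 0.25/(-3.049)² = 0.02689.
Total minor-loss coefficient ΣK = 2·0.26 = 0.52.
ΔP = [f·L/D + ΣK]·(ρV²/2) = [0.02689·7.88/0.208 + 0.52]·(1740·0.568²/2) = [1.019 + 0.52]·280.7 = 431.9 Pa.
ΔP = 431.9 Pa = 0.432 kPa.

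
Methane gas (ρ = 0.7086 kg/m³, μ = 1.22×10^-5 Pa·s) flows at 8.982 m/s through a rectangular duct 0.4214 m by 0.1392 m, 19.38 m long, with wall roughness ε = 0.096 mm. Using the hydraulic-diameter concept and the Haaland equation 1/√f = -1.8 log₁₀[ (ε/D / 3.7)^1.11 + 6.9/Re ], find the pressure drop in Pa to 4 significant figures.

ΔP ≈ 52.06 Pa

Hydraulic diameter D_h = 4A/P = 4·(0.4214·0.1392)/(2·(0.4214+0.1392)) = 0.2346/1.121 = 0.2093 m.
Re = ρVD_h/μ = 0.7086·8.982·0.2093/1.22e-05 = 1.092e+05.
ε/D_h = 9.6e-05/0.2093 = 0.000459; Haaland gives 1/√f = -1.8 log₁₀[4.61e-05+6.32e-05] = 7.131, so f = 0.01967.
ΔP = f(L/D_h)(ρV²/2) = 0.01967·19.38/0.2093·28.58 = 52.06 Pa.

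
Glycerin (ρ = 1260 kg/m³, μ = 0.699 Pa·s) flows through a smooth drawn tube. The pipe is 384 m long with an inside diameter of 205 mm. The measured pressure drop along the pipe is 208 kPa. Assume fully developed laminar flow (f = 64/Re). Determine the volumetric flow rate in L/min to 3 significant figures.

For laminar flow, f = 64/Re with Re = ρVD/μ, so Darcy-Weisbach reduces to ΔP = 32μLV/D². Solving for V: V = ΔP·D²/(32μL) = 2.08e+05·(0.205)²/(32·0.699·384) = 1.018 m/s.
Check: Re = ρVD/μ = 1260·1.018·0.205/0.699 = 376.1 < 2300, so the laminar assumption holds.
Q = V·A = 1.018·(π/4·0.205²) = 0.03359 m³/s = 2020 L/min.

Q ≈ 2020 L/min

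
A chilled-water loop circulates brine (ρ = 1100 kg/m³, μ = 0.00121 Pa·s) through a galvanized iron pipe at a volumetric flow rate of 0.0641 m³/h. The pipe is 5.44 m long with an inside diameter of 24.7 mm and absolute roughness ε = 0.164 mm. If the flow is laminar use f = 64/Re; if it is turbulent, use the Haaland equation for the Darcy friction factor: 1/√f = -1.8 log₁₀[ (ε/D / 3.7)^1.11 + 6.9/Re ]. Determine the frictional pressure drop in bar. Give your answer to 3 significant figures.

Q = 0.0641 m³/h = 0.0641/3600 = 1.781e-05 m³/s.
Cross-sectional area A = πD²/4 = π(0.0247)²/4 = 0.0004792 m²; mean velocity V = Q/A = 1.781e-05/0.0004792 = 0.03716 m/s.
Reynolds number Re = ρVD/μ = 1100 · 0.03716 · 0.0247 / 0.00121 = 834.4.
Re < 2300 → laminar flow, so f = 64/Re = 64/834.4 = 0.0767 (the turbulent correlation is not needed).
Darcy-Weisbach: ΔP = f(L/D)(ρV²/2) = 0.0767·(5.44/0.0247)·(1100·0.03716²/2) = 0.0767·220.2·0.7595 = 12.83 Pa.
ΔP = 12.83 Pa = 1.28×10^-4 bar.

ΔP ≈ 1.28×10^-4 bar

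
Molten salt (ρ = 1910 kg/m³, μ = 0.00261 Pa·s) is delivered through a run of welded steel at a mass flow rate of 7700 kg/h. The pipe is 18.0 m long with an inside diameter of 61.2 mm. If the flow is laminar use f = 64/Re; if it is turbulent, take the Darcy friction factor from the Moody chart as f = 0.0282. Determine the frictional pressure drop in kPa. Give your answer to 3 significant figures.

ṁ = 7700 kg/h = 7700/3600 = 2.139 kg/s.
A = πD²/4 = π(0.0612)²/4 = 0.002942 m²; mean velocity V = ṁ/(ρA) = 2.139/(1910 · 0.002942) = 0.3807 m/s.
Reynolds number Re = ρVD/μ = 1910 · 0.3807 · 0.0612 / 0.00261 = 1.705e+04.
Re > 4000 → turbulent; use the Moody-chart value f = 0.0282.
Darcy-Weisbach: ΔP = f(L/D)(ρV²/2) = 0.0282·(18/0.0612)·(1910·0.3807²/2) = 0.0282·294.1·138.4 = 1148 Pa.
ΔP = 1148 Pa = 1.15 kPa.

ΔP ≈ 1.15 kPa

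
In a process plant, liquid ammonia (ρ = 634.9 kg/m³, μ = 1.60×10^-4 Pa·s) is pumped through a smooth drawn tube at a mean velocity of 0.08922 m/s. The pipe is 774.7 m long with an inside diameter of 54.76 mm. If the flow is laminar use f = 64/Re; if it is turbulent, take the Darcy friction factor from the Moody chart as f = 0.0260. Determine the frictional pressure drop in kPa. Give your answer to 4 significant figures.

ΔP ≈ 0.9295 kPa

Reynolds number Re = ρVD/μ = 634.9 · 0.08922 · 0.05476 / 0.00016 = 1.939e+04.
Re > 4000 → turbulent; use the Moody-chart value f = 0.0260.
Darcy-Weisbach: ΔP = f(L/D)(ρV²/2) = 0.026·(774.7/0.05476)·(634.9·0.08922²/2) = 0.026·1.415e+04·2.527 = 929.5 Pa.
ΔP = 929.5 Pa = 0.9295 kPa.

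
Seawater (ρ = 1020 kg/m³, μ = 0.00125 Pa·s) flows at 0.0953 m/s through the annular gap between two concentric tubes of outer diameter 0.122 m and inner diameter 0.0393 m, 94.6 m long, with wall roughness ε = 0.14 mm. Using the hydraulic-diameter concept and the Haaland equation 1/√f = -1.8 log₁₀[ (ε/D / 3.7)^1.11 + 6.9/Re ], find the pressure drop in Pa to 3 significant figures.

ΔP ≈ 195 Pa

Hydraulic diameter D_h = 4A/P = D_o - D_i = 0.122 - 0.0393 = 0.0827 m.
Re = ρVD_h/μ = 1020·0.0953·0.0827/0.00125 = 6431.
ε/D_h = 0.00014/0.0827 = 0.00169; Haaland gives 1/√f = -1.8 log₁₀[0.000196+0.00107] = 5.214, so f = 0.03679.
ΔP = f(L/D_h)(ρV²/2) = 0.03679·94.6/0.0827·4.632 = 194.9 Pa.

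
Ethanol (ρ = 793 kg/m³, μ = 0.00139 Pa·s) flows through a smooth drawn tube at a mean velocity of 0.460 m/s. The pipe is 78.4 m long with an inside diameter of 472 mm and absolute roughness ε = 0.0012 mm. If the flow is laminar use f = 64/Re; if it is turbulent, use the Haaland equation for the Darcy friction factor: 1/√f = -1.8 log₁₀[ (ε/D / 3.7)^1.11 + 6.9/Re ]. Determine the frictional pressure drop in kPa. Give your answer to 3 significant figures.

ΔP ≈ 0.238 kPa

Reynolds number Re = ρVD/μ = 793 · 0.46 · 0.472 / 0.00139 = 1.239e+05.
Re > 4000 → turbulent. Relative roughness ε/D = 1.2e-06/0.472 = 2.54e-06. Haaland: 1/√f = -1.8 log₁₀[(2.54e-06/3.7)^1.11 + 6.9/1.239e+05] = -1.8 log₁₀[1.44e-07 + 5.57e-05] = 7.655, so f = 0.01706.
Darcy-Weisbach: ΔP = f(L/D)(ρV²/2) = 0.01706·(78.4/0.472)·(793·0.46²/2) = 0.01706·166.1·83.9 = 237.8 Pa.
ΔP = 237.8 Pa = 0.238 kPa.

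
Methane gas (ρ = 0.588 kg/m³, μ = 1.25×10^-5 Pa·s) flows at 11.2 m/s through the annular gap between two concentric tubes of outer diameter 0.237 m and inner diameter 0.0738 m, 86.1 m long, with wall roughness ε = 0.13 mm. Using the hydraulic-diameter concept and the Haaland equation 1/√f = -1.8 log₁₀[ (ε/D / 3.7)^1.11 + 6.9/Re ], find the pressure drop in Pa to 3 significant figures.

Hydraulic diameter D_h = 4A/P = D_o - D_i = 0.237 - 0.0738 = 0.1632 m.
Re = ρVD_h/μ = 0.588·11.2·0.1632/1.25e-05 = 8.598e+04.
ε/D_h = 0.00013/0.1632 = 0.000797; Haaland gives 1/√f = -1.8 log₁₀[8.5e-05+8.02e-05] = 6.807, so f = 0.02158.
ΔP = f(L/D_h)(ρV²/2) = 0.02158·86.1/0.1632·36.88 = 419.9 Pa.

ΔP ≈ 420 Pa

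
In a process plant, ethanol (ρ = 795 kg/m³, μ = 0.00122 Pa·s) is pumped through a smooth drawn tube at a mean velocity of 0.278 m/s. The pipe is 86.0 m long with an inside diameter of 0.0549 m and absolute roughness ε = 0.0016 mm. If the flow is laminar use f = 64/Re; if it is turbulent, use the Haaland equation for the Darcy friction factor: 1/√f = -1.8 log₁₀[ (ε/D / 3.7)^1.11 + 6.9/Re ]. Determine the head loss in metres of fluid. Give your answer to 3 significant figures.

Reynolds number Re = ρVD/μ = 795 · 0.278 · 0.0549 / 0.00122 = 9945.
Re > 4000 → turbulent. Relative roughness ε/D = 1.6e-06/0.0549 = 2.91e-05. Haaland: 1/√f = -1.8 log₁₀[(2.91e-05/3.7)^1.11 + 6.9/9945] = -1.8 log₁₀[2.16e-06 + 0.000694] = 5.683, so f = 0.03096.
Darcy-Weisbach: ΔP = f(L/D)(ρV²/2) = 0.03096·(86/0.0549)·(795·0.278²/2) = 0.03096·1566·30.72 = 1490 Pa.
Head loss h_f = ΔP/(ρg) = 1490/(795·9.81) = 0.191 m.

h_f ≈ 0.191 m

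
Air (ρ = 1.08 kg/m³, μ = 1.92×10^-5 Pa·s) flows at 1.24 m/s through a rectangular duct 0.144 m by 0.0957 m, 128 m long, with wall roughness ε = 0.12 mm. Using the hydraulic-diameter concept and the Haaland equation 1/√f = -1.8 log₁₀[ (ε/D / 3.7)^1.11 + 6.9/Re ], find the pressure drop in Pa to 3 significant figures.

Hydraulic diameter D_h = 4A/P = 4·(0.144·0.0957)/(2·(0.144+0.0957)) = 0.05512/0.4794 = 0.115 m.
Re = ρVD_h/μ = 1.08·1.24·0.115/1.92e-05 = 8020.
ε/D_h = 0.00012/0.115 = 0.00104; Haaland gives 1/√f = -1.8 log₁₀[0.000115+0.00086] = 5.42, so f = 0.03404.
ΔP = f(L/D_h)(ρV²/2) = 0.03404·128/0.115·0.8303 = 31.47 Pa.

ΔP ≈ 31.5 Pa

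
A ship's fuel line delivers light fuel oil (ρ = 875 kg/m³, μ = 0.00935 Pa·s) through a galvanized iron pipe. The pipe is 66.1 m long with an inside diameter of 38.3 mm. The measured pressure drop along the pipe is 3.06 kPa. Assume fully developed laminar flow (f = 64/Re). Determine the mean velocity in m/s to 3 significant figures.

V ≈ 0.227 m/s

For laminar flow, f = 64/Re with Re = ρVD/μ, so Darcy-Weisbach reduces to ΔP = 32μLV/D². Solving for V: V = ΔP·D²/(32μL) = 3060·(0.0383)²/(32·0.00935·66.1) = 0.227 m/s.
Check: Re = ρVD/μ = 875·0.227·0.0383/0.00935 = 813.5 < 2300, so the laminar assumption holds.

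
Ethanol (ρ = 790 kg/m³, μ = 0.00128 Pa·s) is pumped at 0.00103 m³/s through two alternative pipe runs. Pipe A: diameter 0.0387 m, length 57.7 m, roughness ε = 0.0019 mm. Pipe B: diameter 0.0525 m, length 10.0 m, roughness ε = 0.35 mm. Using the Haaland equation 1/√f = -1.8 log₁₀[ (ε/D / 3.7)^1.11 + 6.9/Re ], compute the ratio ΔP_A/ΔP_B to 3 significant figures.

ΔP_A/ΔP_B ≈ 18.1

Pipe A: V = Q/A = 0.00103/0.001176 = 0.8756 m/s; Re = 2.091e+04; ε/D = 4.91e-05; Haaland → f = 0.02554; ΔP_A = f(L/D)(ρV²/2) = 1.153e+04 Pa.
Pipe B: V = Q/A = 0.00103/0.002165 = 0.4758 m/s; Re = 1.542e+04; ε/D = 0.00667; Haaland → f = 0.03745; ΔP_B = f(L/D)(ρV²/2) = 637.9 Pa.
ΔP_A/ΔP_B = 1.153e+04/637.9 = 18.1.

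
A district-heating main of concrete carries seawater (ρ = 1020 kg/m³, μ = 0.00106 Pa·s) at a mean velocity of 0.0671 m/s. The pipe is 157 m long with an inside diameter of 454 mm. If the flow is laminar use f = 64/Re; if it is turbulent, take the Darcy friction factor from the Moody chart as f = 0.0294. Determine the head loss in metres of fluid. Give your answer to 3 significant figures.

h_f ≈ 0.00233 m

Reynolds number Re = ρVD/μ = 1020 · 0.0671 · 0.454 / 0.00106 = 2.931e+04.
Re > 4000 → turbulent; use the Moody-chart value f = 0.0294.
Darcy-Weisbach: ΔP = f(L/D)(ρV²/2) = 0.0294·(157/0.454)·(1020·0.0671²/2) = 0.0294·345.8·2.296 = 23.35 Pa.
Head loss h_f = ΔP/(ρg) = 23.35/(1020·9.81) = 0.00233 m.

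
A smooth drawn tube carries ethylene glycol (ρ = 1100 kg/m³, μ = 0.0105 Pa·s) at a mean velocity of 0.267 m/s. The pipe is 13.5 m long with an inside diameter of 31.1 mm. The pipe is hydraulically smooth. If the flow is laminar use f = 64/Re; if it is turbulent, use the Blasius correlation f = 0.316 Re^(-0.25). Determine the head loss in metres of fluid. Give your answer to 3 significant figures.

h_f ≈ 0.116 m

Reynolds number Re = ρVD/μ = 1100 · 0.267 · 0.0311 / 0.0105 = 869.9.
Re < 2300 → laminar flow, so f = 64/Re = 64/869.9 = 0.07357 (the turbulent correlation is not needed).
Darcy-Weisbach: ΔP = f(L/D)(ρV²/2) = 0.07357·(13.5/0.0311)·(1100·0.267²/2) = 0.07357·434.1·39.21 = 1252 Pa.
Head loss h_f = ΔP/(ρg) = 1252/(1100·9.81) = 0.116 m.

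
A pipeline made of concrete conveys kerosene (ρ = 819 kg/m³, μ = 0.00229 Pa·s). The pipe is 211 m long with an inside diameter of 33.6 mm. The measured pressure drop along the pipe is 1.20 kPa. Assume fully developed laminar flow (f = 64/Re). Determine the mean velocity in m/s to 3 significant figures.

For laminar flow, f = 64/Re with Re = ρVD/μ, so Darcy-Weisbach reduces to ΔP = 32μLV/D². Solving for V: V = ΔP·D²/(32μL) = 1200·(0.0336)²/(32·0.00229·211) = 0.08762 m/s.
Check: Re = ρVD/μ = 819·0.08762·0.0336/0.00229 = 1053 < 2300, so the laminar assumption holds.

V ≈ 0.0876 m/s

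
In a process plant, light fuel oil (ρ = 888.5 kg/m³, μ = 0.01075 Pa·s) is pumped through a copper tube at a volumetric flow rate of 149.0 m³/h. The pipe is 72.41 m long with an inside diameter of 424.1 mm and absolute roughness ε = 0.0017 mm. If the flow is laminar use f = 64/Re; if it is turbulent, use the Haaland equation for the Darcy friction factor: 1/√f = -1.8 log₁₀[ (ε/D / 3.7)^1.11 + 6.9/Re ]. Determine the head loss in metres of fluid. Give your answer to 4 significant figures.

Q = 149.0 m³/h = 149.0/3600 = 0.04139 m³/s.
Cross-sectional area A = πD²/4 = π(0.4241)²/4 = 0.1413 m²; mean velocity V = Q/A = 0.04139/0.1413 = 0.293 m/s.
Reynolds number Re = ρVD/μ = 888.5 · 0.293 · 0.4241 / 0.0107 = 1.027e+04.
Re > 4000 → turbulent. Relative roughness ε/D = 1.7e-06/0.4241 = 4.01e-06. Haaland: 1/√f = -1.8 log₁₀[(4.01e-06/3.7)^1.11 + 6.9/1.027e+04] = -1.8 log₁₀[2.39e-07 + 0.000672] = 5.711, so f = 0.03066.
Darcy-Weisbach: ΔP = f(L/D)(ρV²/2) = 0.03066·(72.41/0.4241)·(888.5·0.293²/2) = 0.03066·170.7·38.14 = 199.7 Pa.
Head loss h_f = ΔP/(ρg) = 199.7/(888.5·9.81) = 0.02291 m.

h_f ≈ 0.02291 m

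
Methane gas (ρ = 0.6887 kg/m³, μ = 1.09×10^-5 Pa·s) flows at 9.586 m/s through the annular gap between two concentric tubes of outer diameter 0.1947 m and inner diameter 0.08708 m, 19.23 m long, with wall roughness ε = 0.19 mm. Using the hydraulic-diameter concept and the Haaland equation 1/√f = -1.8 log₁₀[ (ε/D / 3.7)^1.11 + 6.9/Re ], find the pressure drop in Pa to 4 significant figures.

ΔP ≈ 141.9 Pa

Hydraulic diameter D_h = 4A/P = D_o - D_i = 0.1947 - 0.08708 = 0.1076 m.
Re = ρVD_h/μ = 0.6887·9.586·0.1076/1.09e-05 = 6.518e+04.
ε/D_h = 0.00019/0.1076 = 0.00177; Haaland gives 1/√f = -1.8 log₁₀[0.000206+0.000106] = 6.312, so f = 0.0251.
ΔP = f(L/D_h)(ρV²/2) = 0.0251·19.23/0.1076·31.64 = 141.9 Pa.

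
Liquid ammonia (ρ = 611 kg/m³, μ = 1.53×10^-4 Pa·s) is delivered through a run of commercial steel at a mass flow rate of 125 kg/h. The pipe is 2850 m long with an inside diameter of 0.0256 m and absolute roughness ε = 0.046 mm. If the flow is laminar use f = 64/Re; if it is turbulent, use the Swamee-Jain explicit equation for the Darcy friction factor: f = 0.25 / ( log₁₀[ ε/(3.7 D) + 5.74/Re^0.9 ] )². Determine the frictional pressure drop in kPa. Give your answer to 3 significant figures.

ṁ = 125 kg/h = 125/3600 = 0.03472 kg/s.
A = πD²/4 = π(0.0256)²/4 = 0.0005147 m²; mean velocity V = ṁ/(ρA) = 0.03472/(611 · 0.0005147) = 0.1104 m/s.
Reynolds number Re = ρVD/μ = 611 · 0.1104 · 0.0256 / 0.000153 = 1.129e+04.
Re > 4000 → turbulent. Relative roughness ε/D = 4.6e-05/0.0256 = 0.0018. Swamee-Jain: f = 0.25/(log₁₀[0.0018/3.7 + 5.74/1.129e+04^0.9])² = 0.25/(log₁₀[0.000486 + 0.00129])² = 0.25/(-2.75)² = 0.03306.
Darcy-Weisbach: ΔP = f(L/D)(ρV²/2) = 0.03306·(2850/0.0256)·(611·0.1104²/2) = 0.03306·1.113e+05·3.724 = 1.371e+04 Pa.
ΔP = 1.371e+04 Pa = 13.7 kPa.

ΔP ≈ 13.7 kPa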